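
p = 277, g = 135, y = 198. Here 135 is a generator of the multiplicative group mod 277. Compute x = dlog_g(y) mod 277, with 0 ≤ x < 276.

Baby-step giant-step with m = ceil(sqrt(276)) = 17.
Baby table (135^j mod 277 for j=0..16):
  0:1  1:135  2:220  3:61  4:202  5:124  6:120  7:134
  8:85  9:118  10:141  11:199  12:273  13:14  14:228  15:33
  16:23
Giant step factor: 135^(-17) ≡ 43 (mod 277).
Scan 198·43^i mod 277 for i = 0, 1, …:
  i=0: 198   i=1: 204   i=2: 185   i=3: 199
Match at i=3, j=11: x = 3·17 + 11 = 62.

62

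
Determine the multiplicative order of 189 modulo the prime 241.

240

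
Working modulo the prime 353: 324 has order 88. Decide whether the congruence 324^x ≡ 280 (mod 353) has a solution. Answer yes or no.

280 ∈ ⟨324⟩ iff 280^88 ≡ 1 (mod 353), since |⟨324⟩| = 88.
280^88 mod 353 = 1.
Since 1 = 1, 280 lies in the subgroup.

yes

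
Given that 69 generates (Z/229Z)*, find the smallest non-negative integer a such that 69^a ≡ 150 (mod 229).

Baby-step giant-step with m = ceil(sqrt(228)) = 16.
Baby table (69^j mod 229 for j=0..15):
  0:1  1:69  2:181  3:123  4:14  5:50  6:15  7:119
  8:196  9:13  10:210  11:63  12:225  13:182  14:192  15:195
Giant step factor: 69^(-16) ≡ 184 (mod 229).
Scan 150·184^i mod 229 for i = 0, 1, …:
  i=0: 150   i=1: 120   i=2: 96   i=3: 31
  i=4: 208   i=5: 29   i=6: 69
Match at i=6, j=1: a = 6·16 + 1 = 97.

97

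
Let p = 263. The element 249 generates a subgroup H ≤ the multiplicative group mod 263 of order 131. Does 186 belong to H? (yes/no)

186 ∈ ⟨249⟩ iff 186^131 ≡ 1 (mod 263), since |⟨249⟩| = 131.
186^131 mod 263 = 1.
Since 1 = 1, 186 lies in the subgroup.

yes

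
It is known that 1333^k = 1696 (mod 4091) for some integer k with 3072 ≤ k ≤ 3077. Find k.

Compute 1333^3072 mod 4091 = 3075, then multiply by 1333 repeatedly:
  1333^3072=3075  1333^3073=3884  1333^3074=2257  1333^3075=1696
Found 1696 at exponent 3075.

3075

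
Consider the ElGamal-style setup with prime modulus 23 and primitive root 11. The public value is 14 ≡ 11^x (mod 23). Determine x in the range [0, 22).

17

Successive powers of 11 modulo 23:
  11^0=1  11^1=11  11^2=6  11^3=20  11^4=13  11^5=5
  11^6=9  11^7=7  11^8=8  11^9=19  11^10=2  11^11=22
  11^12=12  11^13=17  11^14=3  11^15=10  11^16=18  11^17=14
So 11^17 ≡ 14 (mod 23), giving x = 17.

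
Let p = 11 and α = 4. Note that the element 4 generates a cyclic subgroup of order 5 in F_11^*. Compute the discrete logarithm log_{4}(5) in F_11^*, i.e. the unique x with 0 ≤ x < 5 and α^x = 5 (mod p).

2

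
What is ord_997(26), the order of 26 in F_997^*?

996

The order of 26 must divide p − 1 = 996 = 2^2 · 3 · 83.
Divisors: 1, 2, 3, 4, 6, 12, 83, 166, 249, 332, 498, 996.
Check each in increasing order: 26^1 ≡ 26;  26^2 ≡ 676;  26^3 ≡ 627;  26^4 ≡ 350;  26^6 ≡ 311;  26^12 ≡ 12;  26^83 ≡ 906;  26^166 ≡ 305;  26^249 ≡ 161;  26^332 ≡ 304;  26^498 ≡ 996;  26^996 ≡ 1.
Smallest exponent giving 1 is 996.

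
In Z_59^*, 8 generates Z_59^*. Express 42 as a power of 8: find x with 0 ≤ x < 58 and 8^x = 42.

Baby-step giant-step with m = ceil(sqrt(58)) = 8.
Baby table (8^j mod 59 for j=0..7):
  0:1  1:8  2:5  3:40  4:25  5:23  6:7  7:56
Giant step factor: 8^(-8) ≡ 27 (mod 59).
Scan 42·27^i mod 59 for i = 0, 1, …:
  i=0: 42   i=1: 13   i=2: 56
Match at i=2, j=7: x = 2·8 + 7 = 23.

23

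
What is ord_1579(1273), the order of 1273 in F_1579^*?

789

The order of 1273 must divide p − 1 = 1578 = 2 · 3 · 263.
Divisors: 1, 2, 3, 6, 263, 526, 789, 1578.
Check each in increasing order: 1273^1 ≡ 1273;  1273^2 ≡ 475;  1273^3 ≡ 1497;  1273^6 ≡ 408;  1273^263 ≡ 939;  1273^526 ≡ 639;  1273^789 ≡ 1.
Smallest exponent giving 1 is 789.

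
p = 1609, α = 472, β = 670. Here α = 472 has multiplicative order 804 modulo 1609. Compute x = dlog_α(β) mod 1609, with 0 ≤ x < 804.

139

Baby-step giant-step with m = ceil(sqrt(804)) = 29.
Baby table (472^j mod 1609 for j=0..28):
  0:1  1:472  2:742  3:1071  4:286  5:1445  6:1433  7:596
  8:1346  9:1366  10:1152  11:1511  12:405  13:1298  14:1236  15:934
  16:1591  17:1158  18:1125  19:30  20:1288  21:1343  22:1559  23:535
  24:1516  25:1156  26:181  27:155  28:755
Giant step factor: 472^(-29) ≡ 48 (mod 1609).
Scan 670·48^i mod 1609 for i = 0, 1, …:
  i=0: 670   i=1: 1589   i=2: 649   i=3: 581
  i=4: 535
Match at i=4, j=23: x = 4·29 + 23 = 139.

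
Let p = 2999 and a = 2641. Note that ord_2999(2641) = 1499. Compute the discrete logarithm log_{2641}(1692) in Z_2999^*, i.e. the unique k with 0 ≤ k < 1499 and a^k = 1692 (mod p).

1055

Baby-step giant-step with m = ceil(sqrt(1499)) = 39.
Baby table (2641^j mod 2999 for j=0..38):
  0:1  1:2641  2:2206  3:1988  4:2058  5:990  6:2461  7:668
  8:776  9:1099  10:2426  11:1202  12:1540  13:496  14:2372  15:2540
  16:2376  17:1108  18:2203  19:63  20:1438  21:1024  22:2285  23:697
  24:2390  25:2094  26:98  27:904  28:260  29:2888  30:751  31:1052
  32:1258  33:2485  34:1073  35:2737  36:827  37:835  38:970
Giant step factor: 2641^(-39) ≡ 1735 (mod 2999).
Scan 1692·1735^i mod 2999 for i = 0, 1, …:
  i=0: 1692   i=1: 2598   i=2: 33   i=3: 274
  i=4: 1548   i=5: 1675   i=6: 94   i=7: 1144
  i=8: 2501   i=9: 2681     …   i=26: 3
  i=27: 2206
Match at i=27, j=2: k = 27·39 + 2 = 1055.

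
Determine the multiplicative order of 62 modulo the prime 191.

190

The order of 62 must divide p − 1 = 190 = 2 · 5 · 19.
Divisors: 1, 2, 5, 10, 19, 38, 95, 190.
Check each in increasing order: 62^1 ≡ 62;  62^2 ≡ 24;  62^5 ≡ 186;  62^10 ≡ 25;  62^19 ≡ 7;  62^38 ≡ 49;  62^95 ≡ 190;  62^190 ≡ 1.
Smallest exponent giving 1 is 190.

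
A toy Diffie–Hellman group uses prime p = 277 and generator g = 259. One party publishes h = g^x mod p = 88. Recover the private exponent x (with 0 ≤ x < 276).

Baby-step giant-step with m = ceil(sqrt(276)) = 17.
Baby table (259^j mod 277 for j=0..16):
  0:1  1:259  2:47  3:262  4:270  5:126  6:225  7:105
  8:49  9:226  10:87  11:96  12:211  13:80  14:222  15:159
  16:185
Giant step factor: 259^(-17) ≡ 46 (mod 277).
Scan 88·46^i mod 277 for i = 0, 1, …:
  i=0: 88   i=1: 170   i=2: 64   i=3: 174
  i=4: 248   i=5: 51   i=6: 130   i=7: 163
  i=8: 19   i=9: 43   i=10: 39   i=11: 132
  i=12: 255   i=13: 96
Match at i=13, j=11: x = 13·17 + 11 = 232.

232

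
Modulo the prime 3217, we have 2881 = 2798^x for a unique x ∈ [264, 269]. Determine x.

Compute 2798^264 mod 3217 = 1391, then multiply by 2798 repeatedly:
  2798^264=1391  2798^265=2665  2798^266=2881
Found 2881 at exponent 266.

266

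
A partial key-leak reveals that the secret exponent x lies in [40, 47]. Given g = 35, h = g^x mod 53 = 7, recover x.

Compute 35^40 mod 53 = 10, then multiply by 35 repeatedly:
  35^40=10  35^41=32  35^42=7
Found 7 at exponent 42.

42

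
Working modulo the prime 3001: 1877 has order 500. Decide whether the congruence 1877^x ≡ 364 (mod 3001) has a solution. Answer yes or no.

yes

364 ∈ ⟨1877⟩ iff 364^500 ≡ 1 (mod 3001), since |⟨1877⟩| = 500.
364^500 mod 3001 = 1.
Since 1 = 1, 364 lies in the subgroup.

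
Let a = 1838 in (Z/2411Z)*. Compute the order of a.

2410

The order of 1838 must divide p − 1 = 2410 = 2 · 5 · 241.
Divisors: 1, 2, 5, 10, 241, 482, 1205, 2410.
Check each in increasing order: 1838^1 ≡ 1838;  1838^2 ≡ 433;  1838^5 ≡ 552;  1838^10 ≡ 918;  1838^241 ≡ 13;  1838^482 ≡ 169;  1838^1205 ≡ 2410;  1838^2410 ≡ 1.
Smallest exponent giving 1 is 2410.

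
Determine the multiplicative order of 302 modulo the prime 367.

183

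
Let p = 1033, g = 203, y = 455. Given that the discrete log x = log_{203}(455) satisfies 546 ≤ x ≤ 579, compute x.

Compute 203^546 mod 1033 = 1027, then multiply by 203 repeatedly:
  203^546=1027  203^547=848  203^548=666  203^549=908  203^550=450
  203^551=446  203^552=667  203^553=78  203^554=339  203^555=639
  203^556=592  203^557=348  203^558=400  203^559=626  203^560=19
  203^561=758  203^562=990  203^563=568  203^564=641  203^565=998
  203^566=126  203^567=786  203^568=476  203^569=559  203^570=880
  203^571=964  203^572=455
Found 455 at exponent 572.

572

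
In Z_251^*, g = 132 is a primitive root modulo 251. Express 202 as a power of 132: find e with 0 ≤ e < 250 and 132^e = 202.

243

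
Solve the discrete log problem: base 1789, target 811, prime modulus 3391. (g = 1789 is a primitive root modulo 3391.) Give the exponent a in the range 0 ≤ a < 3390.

3370

Baby-step giant-step with m = ceil(sqrt(3390)) = 59.
Baby table (1789^j mod 3391 for j=0..58):
  0:1  1:1789  2:2808  3:1441  4:789  5:865  6:1189  7:964
  8:1968  9:894  10:2205  11:1012  12:3065  13:38  14:162  15:1583
  16:502  17:2854  18:2351  19:1099  20:2722  21:182  22:62  23:2406
  24:1155  25:1176  26:1444  27:2765  28:2507  29:2121  30:3331  31:1172
  32:1070  33:1706  34:134  35:2356  36:3262  37:3198  38:605  39:616
  40:3340  41:318  42:2605  43:1111  44:453  45:3359  46:399  47:1701
  48:1362  49:1880  50:2839  51:2644  52:3062  53:1453  54:1911  55:651
  56:1526  57:259  58:2175
Giant step factor: 1789^(-59) ≡ 1339 (mod 3391).
Scan 811·1339^i mod 3391 for i = 0, 1, …:
  i=0: 811   i=1: 809   i=2: 1522   i=3: 3358
  i=4: 3287   i=5: 3166   i=6: 524   i=7: 3090
  i=8: 490   i=9: 1647     …   i=56: 958
  i=57: 964
Match at i=57, j=7: a = 57·59 + 7 = 3370.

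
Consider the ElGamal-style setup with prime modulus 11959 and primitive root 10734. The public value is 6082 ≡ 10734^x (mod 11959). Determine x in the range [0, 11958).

Baby-step giant-step with m = ceil(sqrt(11958)) = 110.
Baby table (10734^j mod 11959 for j=0..109):
  0:1  1:10734  2:5750  3:101  4:7824  5:6718  6:10201  7:930
  8:8814  9:1827  10:10217  11:5248  12:5142  13:3443  14:3852  15:5105
  16:932  17:6364  18:1368  19:10419  20:8937  21:6619  22:11886  23:5712
  24:10774  25:4586  26:2880  27:11864  28:8744  29:3864  30:2364  31:10137
  32:7576  33:11543  34:7322  35:11759  36:5820  37:10023  38:3718  39:1829
  40:7767  41:4789  42:5344  43:7132  44:5329  45:1589  46:2792  47:74
  48:5022  49:6935  50:7474  51:4944  52:6813  53:1457  54:9025  55:6450
  56:3649  57:2641  58:5664  59:9779  60:3643  61:9991  62:7041  63:9173
  64:4535  65:5560  66:5630  67:3593  68:11446  69:6557  70:4123  71:7982
  72:4512  73:9817  74:4929  75:1270  76:10879  77:7510  78:8680  79:10510
  80:5093  81:3673  82:9118  83:156  84:244  85:75  86:3797  87:726
  88:7575  89:809  90:1572  91:11658  92:9955  93:3305  94:5476  95:899
  96:10912  97:2962  98:7086  99:1884  100:187  101:10105  102:10899  103:6928
  104:4090  105:571  106:6106  107:6484  108:9835  109:6797
Giant step factor: 10734^(-110) ≡ 209 (mod 11959).
Scan 6082·209^i mod 11959 for i = 0, 1, …:
  i=0: 6082   i=1: 3484   i=2: 10616   i=3: 6329
  i=4: 7271   i=5: 846   i=6: 9388   i=7: 816
  i=8: 3118   i=9: 5876     …   i=56: 4752
  i=57: 571
Match at i=57, j=105: x = 57·110 + 105 = 6375.

6375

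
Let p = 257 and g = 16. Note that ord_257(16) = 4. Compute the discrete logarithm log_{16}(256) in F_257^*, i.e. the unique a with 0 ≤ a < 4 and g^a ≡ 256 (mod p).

2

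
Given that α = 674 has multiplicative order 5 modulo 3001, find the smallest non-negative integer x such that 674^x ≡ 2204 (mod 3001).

4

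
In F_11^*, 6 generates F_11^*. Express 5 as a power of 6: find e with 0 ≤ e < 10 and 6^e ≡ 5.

Successive powers of 6 modulo 11:
  6^0=1  6^1=6  6^2=3  6^3=7  6^4=9  6^5=10
  6^6=5
So 6^6 ≡ 5 (mod 11), giving e = 6.

6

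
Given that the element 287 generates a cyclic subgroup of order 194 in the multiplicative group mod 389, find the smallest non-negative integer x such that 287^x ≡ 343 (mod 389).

156

Baby-step giant-step with m = ceil(sqrt(194)) = 14.
Baby table (287^j mod 389 for j=0..13):
  0:1  1:287  2:290  3:373  4:76  5:28  6:256  7:340
  8:330  9:183  10:6  11:166  12:184  13:293
Giant step factor: 287^(-14) ≡ 180 (mod 389).
Scan 343·180^i mod 389 for i = 0, 1, …:
  i=0: 343   i=1: 278   i=2: 248   i=3: 294
  i=4: 16   i=5: 157   i=6: 252   i=7: 236
  i=8: 79   i=9: 216   i=10: 369   i=11: 290
Match at i=11, j=2: x = 11·14 + 2 = 156.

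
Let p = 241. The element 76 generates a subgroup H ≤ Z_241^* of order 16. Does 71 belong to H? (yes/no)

no

71 ∈ ⟨76⟩ iff 71^16 ≡ 1 (mod 241), since |⟨76⟩| = 16.
71^16 mod 241 = 94.
Since 94 ≠ 1, 71 does not lie in the subgroup.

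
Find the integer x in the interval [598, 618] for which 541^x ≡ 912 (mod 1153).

Compute 541^598 mod 1153 = 835, then multiply by 541 repeatedly:
  541^598=835  541^599=912
Found 912 at exponent 599.

599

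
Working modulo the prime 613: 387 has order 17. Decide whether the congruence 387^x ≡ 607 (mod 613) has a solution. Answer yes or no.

no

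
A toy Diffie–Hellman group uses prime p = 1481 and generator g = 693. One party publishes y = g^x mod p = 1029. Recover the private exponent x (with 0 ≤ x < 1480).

Baby-step giant-step with m = ceil(sqrt(1480)) = 39.
Baby table (693^j mod 1481 for j=0..38):
  0:1  1:693  2:405  3:756  4:1115  5:1094  6:1351  7:251
  8:666  9:947  10:188  11:1437  12:609  13:1433  14:799  15:1294
  16:737  17:1277  18:804  19:316  20:1281  21:614  22:455  23:1343
  24:631  25:388  26:823  27:154  28:90  29:168  30:906  31:1395
  32:1123  33:714  34:148  35:375  36:700  37:813  38:629
Giant step factor: 693^(-39) ≡ 509 (mod 1481).
Scan 1029·509^i mod 1481 for i = 0, 1, …:
  i=0: 1029   i=1: 968   i=2: 1020   i=3: 830
  i=4: 385   i=5: 473   i=6: 835   i=7: 1449
  i=8: 3   i=9: 46     …   i=17: 963
  i=18: 1437
Match at i=18, j=11: x = 18·39 + 11 = 713.

713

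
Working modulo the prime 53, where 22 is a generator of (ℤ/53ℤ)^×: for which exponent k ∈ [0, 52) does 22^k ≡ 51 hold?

41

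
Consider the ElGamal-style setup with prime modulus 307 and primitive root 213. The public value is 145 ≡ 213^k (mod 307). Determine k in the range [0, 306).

78

Baby-step giant-step with m = ceil(sqrt(306)) = 18.
Baby table (213^j mod 307 for j=0..17):
  0:1  1:213  2:240  3:158  4:191  5:159  6:97  7:92
  8:255  9:283  10:107  11:73  12:199  13:21  14:175  15:128
  16:248  17:20
Giant step factor: 213^(-18) ≡ 105 (mod 307).
Scan 145·105^i mod 307 for i = 0, 1, …:
  i=0: 145   i=1: 182   i=2: 76   i=3: 305
  i=4: 97
Match at i=4, j=6: k = 4·18 + 6 = 78.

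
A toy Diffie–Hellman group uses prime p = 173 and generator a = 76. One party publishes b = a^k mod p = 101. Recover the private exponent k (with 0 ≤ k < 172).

9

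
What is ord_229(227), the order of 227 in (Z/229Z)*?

The order of 227 must divide p − 1 = 228 = 2^2 · 3 · 19.
Divisors: 1, 2, 3, 4, 6, 12, 19, 38, 57, 76, 114, 228.
Check each in increasing order: 227^1 ≡ 227;  227^2 ≡ 4;  227^3 ≡ 221;  227^4 ≡ 16;  227^6 ≡ 64;  227^12 ≡ 203;  227^19 ≡ 122;  227^38 ≡ 228;  227^57 ≡ 107;  227^76 ≡ 1.
Smallest exponent giving 1 is 76.

76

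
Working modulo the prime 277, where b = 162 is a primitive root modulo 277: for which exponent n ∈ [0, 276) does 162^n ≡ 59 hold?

54

Baby-step giant-step with m = ceil(sqrt(276)) = 17.
Baby table (162^j mod 277 for j=0..16):
  0:1  1:162  2:206  3:132  4:55  5:46  6:250  7:58
  8:255  9:37  10:177  11:143  12:175  13:96  14:40  15:109
  16:207
Giant step factor: 162^(-17) ≡ 163 (mod 277).
Scan 59·163^i mod 277 for i = 0, 1, …:
  i=0: 59   i=1: 199   i=2: 28   i=3: 132
Match at i=3, j=3: n = 3·17 + 3 = 54.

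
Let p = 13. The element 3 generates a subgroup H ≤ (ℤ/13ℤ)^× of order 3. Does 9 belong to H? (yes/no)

⟨3⟩ has order 3; its elements mod 13 are {1, 3, 9}.
9 is in this set.

yes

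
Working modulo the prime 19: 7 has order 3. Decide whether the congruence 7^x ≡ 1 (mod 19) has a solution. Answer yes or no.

yes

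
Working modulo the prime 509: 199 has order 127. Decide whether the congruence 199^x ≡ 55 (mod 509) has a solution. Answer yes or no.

yes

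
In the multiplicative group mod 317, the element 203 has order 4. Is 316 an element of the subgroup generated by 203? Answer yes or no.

⟨203⟩ has order 4; its elements mod 317 are {1, 114, 203, 316}.
316 is in this set.

yes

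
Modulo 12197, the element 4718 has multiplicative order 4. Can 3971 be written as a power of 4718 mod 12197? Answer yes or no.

⟨4718⟩ has order 4; its elements mod 12197 are {1, 4718, 7479, 12196}.
3971 is not in this set.

no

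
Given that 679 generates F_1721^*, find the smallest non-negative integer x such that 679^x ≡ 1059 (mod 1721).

Baby-step giant-step with m = ceil(sqrt(1720)) = 42.
Baby table (679^j mod 1721 for j=0..41):
  0:1  1:679  2:1534  3:381  4:549  5:1035  6:597  7:928
  8:226  9:285  10:763  11:56  12:162  13:1575  14:684  15:1487
  16:1167  17:733  18:338  19:609  20:471  21:1424  22:1415  23:467
  24:429  25:442  26:664  27:1675  28:1465  29:1718  30:1405  31:561
  32:578  33:74  34:337  35:1651  36:658  37:1043  38:866  39:1153
  40:1553  41:1235
Giant step factor: 679^(-42) ≡ 1277 (mod 1721).
Scan 1059·1277^i mod 1721 for i = 0, 1, …:
  i=0: 1059   i=1: 1358   i=2: 1119   i=3: 533
  i=4: 846   i=5: 1275   i=6: 109   i=7: 1513
  i=8: 1139   i=9: 258     …   i=38: 710
  i=39: 1424
Match at i=39, j=21: x = 39·42 + 21 = 1659.

1659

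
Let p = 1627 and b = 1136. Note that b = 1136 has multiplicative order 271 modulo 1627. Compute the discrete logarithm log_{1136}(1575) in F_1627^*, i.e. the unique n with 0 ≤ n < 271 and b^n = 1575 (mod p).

17

Successive powers of 1136 modulo 1627:
  1136^0=1  1136^1=1136  1136^2=285  1136^3=1614  1136^4=1502  1136^5=1176
  1136^6=169  1136^7=1625  1136^8=982  1136^9=1057  1136^10=26  1136^11=250
  1136^12=902  1136^13=1289  1136^14=4  1136^15=1290  1136^16=1140  1136^17=1575
So 1136^17 ≡ 1575 (mod 1627), giving n = 17.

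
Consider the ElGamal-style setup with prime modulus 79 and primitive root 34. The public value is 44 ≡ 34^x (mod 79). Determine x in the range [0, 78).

28

Baby-step giant-step with m = ceil(sqrt(78)) = 9.
Baby table (34^j mod 79 for j=0..8):
  0:1  1:34  2:50  3:41  4:51  5:75  6:22  7:37
  8:73
Giant step factor: 34^(-9) ≡ 12 (mod 79).
Scan 44·12^i mod 79 for i = 0, 1, …:
  i=0: 44   i=1: 54   i=2: 16   i=3: 34
Match at i=3, j=1: x = 3·9 + 1 = 28.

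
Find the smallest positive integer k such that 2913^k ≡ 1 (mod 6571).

The order of 2913 must divide p − 1 = 6570 = 2 · 3^2 · 5 · 73.
Divisors: 1, 2, 3, 5, 6, 9, 10, 15, 18, 30, 45, 73, 90, 146, 219, 365, 438, 657, 730, 1095, 1314, 2190, 3285, 6570.
Check each in increasing order: 2913^1 ≡ 2913;  2913^2 ≡ 2408;  2913^3 ≡ 3247;  2913^5 ≡ 5857;  2913^6 ≡ 3125;  2913^9 ≡ 1251;  2913^10 ≡ 3829;  2913^15 ≡ 6201;  2913^18 ≡ 1103;  2913^30 ≡ 5480;  2913^45 ≡ 2839;  2913^73 ≡ 6570;  2913^90 ≡ 3875;  2913^146 ≡ 1.
Smallest exponent giving 1 is 146.

146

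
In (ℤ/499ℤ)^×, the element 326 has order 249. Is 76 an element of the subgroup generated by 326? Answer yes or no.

76 ∈ ⟨326⟩ iff 76^249 ≡ 1 (mod 499), since |⟨326⟩| = 249.
76^249 mod 499 = 498.
Since 498 ≠ 1, 76 does not lie in the subgroup.

no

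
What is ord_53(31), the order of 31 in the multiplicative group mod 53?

The order of 31 must divide p − 1 = 52 = 2^2 · 13.
Divisors: 1, 2, 4, 13, 26, 52.
Check each in increasing order: 31^1 ≡ 31;  31^2 ≡ 7;  31^4 ≡ 49;  31^13 ≡ 30;  31^26 ≡ 52;  31^52 ≡ 1.
Smallest exponent giving 1 is 52.

52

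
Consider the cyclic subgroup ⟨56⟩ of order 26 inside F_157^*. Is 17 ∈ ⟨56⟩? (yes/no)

17 ∈ ⟨56⟩ iff 17^26 ≡ 1 (mod 157), since |⟨56⟩| = 26.
17^26 mod 157 = 144.
Since 144 ≠ 1, 17 does not lie in the subgroup.

no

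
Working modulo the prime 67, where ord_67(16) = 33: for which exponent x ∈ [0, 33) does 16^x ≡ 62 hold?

12

Successive powers of 16 modulo 67:
  16^0=1  16^1=16  16^2=55  16^3=9  16^4=10  16^5=26
  16^6=14  16^7=23  16^8=33  16^9=59  16^10=6  16^11=29
  16^12=62
So 16^12 ≡ 62 (mod 67), giving x = 12.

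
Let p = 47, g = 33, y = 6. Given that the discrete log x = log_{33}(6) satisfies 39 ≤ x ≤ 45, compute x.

44

Compute 33^39 mod 47 = 45, then multiply by 33 repeatedly:
  33^39=45  33^40=28  33^41=31  33^42=36  33^43=13
  33^44=6
Found 6 at exponent 44.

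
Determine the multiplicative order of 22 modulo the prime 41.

The order of 22 must divide p − 1 = 40 = 2^3 · 5.
Divisors: 1, 2, 4, 5, 8, 10, 20, 40.
Check each in increasing order: 22^1 ≡ 22;  22^2 ≡ 33;  22^4 ≡ 23;  22^5 ≡ 14;  22^8 ≡ 37;  22^10 ≡ 32;  22^20 ≡ 40;  22^40 ≡ 1.
Smallest exponent giving 1 is 40.

40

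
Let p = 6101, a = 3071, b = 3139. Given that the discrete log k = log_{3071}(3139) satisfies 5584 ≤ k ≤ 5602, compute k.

5591

Compute 3071^5584 mod 6101 = 1889, then multiply by 3071 repeatedly:
  3071^5584=1889  3071^5585=5169  3071^5586=5298  3071^5587=4892  3071^5588=2670
  3071^5589=5927  3071^5590=2534  3071^5591=3139
Found 3139 at exponent 5591.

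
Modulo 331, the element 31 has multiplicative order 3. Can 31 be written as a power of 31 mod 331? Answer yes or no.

yes

31 ∈ ⟨31⟩ iff 31^3 ≡ 1 (mod 331), since |⟨31⟩| = 3.
31^3 mod 331 = 1.
Since 1 = 1, 31 lies in the subgroup.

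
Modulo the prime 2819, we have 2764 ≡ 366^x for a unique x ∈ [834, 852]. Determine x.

Compute 366^834 mod 2819 = 2472, then multiply by 366 repeatedly:
  366^834=2472  366^835=2672  366^836=2578  366^837=2002  366^838=2611
  366^839=2804  366^840=148  366^841=607  366^842=2280  366^843=56
  366^844=763  366^845=177  366^846=2764
Found 2764 at exponent 846.

846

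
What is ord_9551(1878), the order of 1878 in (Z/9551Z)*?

4775

The order of 1878 must divide p − 1 = 9550 = 2 · 5^2 · 191.
Divisors: 1, 2, 5, 10, 25, 50, 191, 382, 955, 1910, 4775, 9550.
Check each in increasing order: 1878^1 ≡ 1878;  1878^2 ≡ 2565;  1878^5 ≡ 9237;  1878^10 ≡ 3086;  1878^25 ≡ 4899;  1878^50 ≡ 8089;  1878^191 ≡ 535;  1878^382 ≡ 9246;  1878^955 ≡ 7665;  1878^1910 ≡ 4024;  1878^4775 ≡ 1.
Smallest exponent giving 1 is 4775.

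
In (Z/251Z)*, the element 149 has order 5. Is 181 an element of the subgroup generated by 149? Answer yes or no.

181 ∈ ⟨149⟩ iff 181^5 ≡ 1 (mod 251), since |⟨149⟩| = 5.
181^5 mod 251 = 16.
Since 16 ≠ 1, 181 does not lie in the subgroup.

no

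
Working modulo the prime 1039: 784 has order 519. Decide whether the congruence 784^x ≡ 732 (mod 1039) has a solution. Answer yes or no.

yes

732 ∈ ⟨784⟩ iff 732^519 ≡ 1 (mod 1039), since |⟨784⟩| = 519.
732^519 mod 1039 = 1.
Since 1 = 1, 732 lies in the subgroup.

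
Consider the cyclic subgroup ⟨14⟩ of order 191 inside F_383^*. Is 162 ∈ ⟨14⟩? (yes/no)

162 ∈ ⟨14⟩ iff 162^191 ≡ 1 (mod 383), since |⟨14⟩| = 191.
162^191 mod 383 = 1.
Since 1 = 1, 162 lies in the subgroup.

yes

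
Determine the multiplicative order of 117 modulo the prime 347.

The order of 117 must divide p − 1 = 346 = 2 · 173.
Divisors: 1, 2, 173, 346.
Check each in increasing order: 117^1 ≡ 117;  117^2 ≡ 156;  117^173 ≡ 1.
Smallest exponent giving 1 is 173.

173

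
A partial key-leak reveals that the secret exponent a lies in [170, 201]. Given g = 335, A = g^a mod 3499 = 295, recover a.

Compute 335^170 mod 3499 = 295, then multiply by 335 repeatedly:
  335^170=295
Found 295 at exponent 170.

170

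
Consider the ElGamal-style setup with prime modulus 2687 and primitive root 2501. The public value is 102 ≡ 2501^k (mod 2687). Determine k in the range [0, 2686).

1622

Baby-step giant-step with m = ceil(sqrt(2686)) = 52.
Baby table (2501^j mod 2687 for j=0..51):
  0:1  1:2501  2:2352  3:509  4:2058  5:1453  6:1129  7:2279
  8:652  9:2330  10:1914  11:1367  12:1003  13:1532  14:2557  15:2684
  16:558  17:1005  18:1160  19:1887  20:1015  21:1987  22:1224  23:731
  24:1071  25:2319  26:1273  27:2365  28:778  29:390  30:9  31:1013
  32:2359  33:1894  34:2400  35:2329  36:2100  37:1702  38:494  39:2161
  40:1104  41:1555  42:966  43:353  44:1517  45:2660  46:2335  47:984
  48:2379  49:861  50:1074  51:1761
Giant step factor: 2501^(-52) ≡ 1534 (mod 2687).
Scan 102·1534^i mod 2687 for i = 0, 1, …:
  i=0: 102   i=1: 622   i=2: 263   i=3: 392
  i=4: 2127   i=5: 800   i=6: 1928   i=7: 1852
  i=8: 809   i=9: 2299     …   i=30: 2422
  i=31: 1914
Match at i=31, j=10: k = 31·52 + 10 = 1622.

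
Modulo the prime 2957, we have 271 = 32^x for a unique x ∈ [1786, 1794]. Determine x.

Compute 32^1786 mod 2957 = 155, then multiply by 32 repeatedly:
  32^1786=155  32^1787=2003  32^1788=1999  32^1789=1871  32^1790=732
  32^1791=2725  32^1792=1447  32^1793=1949  32^1794=271
Found 271 at exponent 1794.

1794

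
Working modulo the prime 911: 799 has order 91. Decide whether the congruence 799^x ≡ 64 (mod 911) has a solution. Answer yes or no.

yes

64 ∈ ⟨799⟩ iff 64^91 ≡ 1 (mod 911), since |⟨799⟩| = 91.
64^91 mod 911 = 1.
Since 1 = 1, 64 lies in the subgroup.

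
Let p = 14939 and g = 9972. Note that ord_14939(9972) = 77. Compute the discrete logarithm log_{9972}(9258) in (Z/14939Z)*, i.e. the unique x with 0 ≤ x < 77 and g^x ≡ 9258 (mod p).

Baby-step giant-step with m = ceil(sqrt(77)) = 9.
Baby table (9972^j mod 14939 for j=0..8):
  0:1  1:9972  2:6800  3:1479  4:3795  5:3253  6:6347  7:10680
  8:829
Giant step factor: 9972^(-9) ≡ 4995 (mod 14939).
Scan 9258·4995^i mod 14939 for i = 0, 1, …:
  i=0: 9258   i=1: 7505   i=2: 5524   i=3: 47
  i=4: 10680
Match at i=4, j=7: x = 4·9 + 7 = 43.

43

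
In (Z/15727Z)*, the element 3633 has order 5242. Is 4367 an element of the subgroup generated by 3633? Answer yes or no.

4367 ∈ ⟨3633⟩ iff 4367^5242 ≡ 1 (mod 15727), since |⟨3633⟩| = 5242.
4367^5242 mod 15727 = 5584.
Since 5584 ≠ 1, 4367 does not lie in the subgroup.

no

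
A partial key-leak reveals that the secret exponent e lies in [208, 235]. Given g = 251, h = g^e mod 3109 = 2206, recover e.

Compute 251^208 mod 3109 = 2372, then multiply by 251 repeatedly:
  251^208=2372  251^209=1553  251^210=1178  251^211=323  251^212=239
  251^213=918  251^214=352  251^215=1300  251^216=2964  251^217=913
  251^218=2206
Found 2206 at exponent 218.

218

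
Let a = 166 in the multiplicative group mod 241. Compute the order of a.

120

The order of 166 must divide p − 1 = 240 = 2^4 · 3 · 5.
Divisors: 1, 2, 3, 4, 5, 6, 8, 10, 12, 15, 16, 20, 24, 30, 40, 48, 60, 80, 120, 240.
Check each in increasing order: 166^1 ≡ 166;  166^2 ≡ 82;  166^3 ≡ 116;  166^4 ≡ 217;  166^5 ≡ 113;  166^6 ≡ 201;  166^8 ≡ 94;  166^10 ≡ 237;  166^12 ≡ 154;  166^15 ≡ 30;  166^16 ≡ 160;  166^20 ≡ 16;  166^24 ≡ 98;  166^30 ≡ 177;  166^40 ≡ 15;  166^48 ≡ 205;  166^60 ≡ 240;  166^80 ≡ 225;  166^120 ≡ 1.
Smallest exponent giving 1 is 120.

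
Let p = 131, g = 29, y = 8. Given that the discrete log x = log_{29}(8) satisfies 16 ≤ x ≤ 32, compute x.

Compute 29^16 mod 131 = 38, then multiply by 29 repeatedly:
  29^16=38  29^17=54  29^18=125  29^19=88  29^20=63
  29^21=124  29^22=59  29^23=8
Found 8 at exponent 23.

23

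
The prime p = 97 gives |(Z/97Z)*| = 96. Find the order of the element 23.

96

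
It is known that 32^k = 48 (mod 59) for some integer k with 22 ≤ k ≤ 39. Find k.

Compute 32^22 mod 59 = 12, then multiply by 32 repeatedly:
  32^22=12  32^23=30  32^24=16  32^25=40  32^26=41
  32^27=14  32^28=35  32^29=58  32^30=27  32^31=38
  32^32=36  32^33=31  32^34=48
Found 48 at exponent 34.

34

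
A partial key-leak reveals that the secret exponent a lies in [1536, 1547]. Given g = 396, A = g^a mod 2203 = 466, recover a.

1542

Compute 396^1536 mod 2203 = 1598, then multiply by 396 repeatedly:
  396^1536=1598  396^1537=547  396^1538=718  396^1539=141  396^1540=761
  396^1541=1748  396^1542=466
Found 466 at exponent 1542.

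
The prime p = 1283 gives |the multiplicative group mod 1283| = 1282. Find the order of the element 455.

641

The order of 455 must divide p − 1 = 1282 = 2 · 641.
Divisors: 1, 2, 641, 1282.
Check each in increasing order: 455^1 ≡ 455;  455^2 ≡ 462;  455^641 ≡ 1.
Smallest exponent giving 1 is 641.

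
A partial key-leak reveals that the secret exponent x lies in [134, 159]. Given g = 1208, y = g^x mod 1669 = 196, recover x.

Compute 1208^134 mod 1669 = 129, then multiply by 1208 repeatedly:
  1208^134=129  1208^135=615  1208^136=215  1208^137=1025  1208^138=1471
  1208^139=1152  1208^140=1339  1208^141=251  1208^142=1119  1208^143=1531
  1208^144=196
Found 196 at exponent 144.

144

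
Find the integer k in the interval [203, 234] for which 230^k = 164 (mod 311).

Compute 230^203 mod 311 = 34, then multiply by 230 repeatedly:
  230^203=34  230^204=45  230^205=87  230^206=106  230^207=122
  230^208=70  230^209=239  230^210=234  230^211=17  230^212=178
  230^213=199  230^214=53  230^215=61  230^216=35  230^217=275
  230^218=117  230^219=164
Found 164 at exponent 219.

219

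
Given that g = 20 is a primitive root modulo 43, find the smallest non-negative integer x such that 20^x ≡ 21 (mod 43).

Successive powers of 20 modulo 43:
  20^0=1  20^1=20  20^2=13  20^3=2  20^4=40  20^5=26
  20^6=4  20^7=37  20^8=9  20^9=8  20^10=31  20^11=18
  20^12=16  20^13=19  20^14=36  20^15=32  20^16=38  20^17=29
  20^18=21
So 20^18 ≡ 21 (mod 43), giving x = 18.

18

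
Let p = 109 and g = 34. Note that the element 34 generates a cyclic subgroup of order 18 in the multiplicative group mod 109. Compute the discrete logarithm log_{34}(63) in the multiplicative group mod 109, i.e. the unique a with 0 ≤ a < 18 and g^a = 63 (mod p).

6

Successive powers of 34 modulo 109:
  34^0=1  34^1=34  34^2=66  34^3=64  34^4=105  34^5=82
  34^6=63
So 34^6 ≡ 63 (mod 109), giving a = 6.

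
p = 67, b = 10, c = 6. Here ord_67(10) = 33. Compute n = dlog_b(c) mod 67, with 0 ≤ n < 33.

Successive powers of 10 modulo 67:
  10^0=1  10^1=10  10^2=33  10^3=62  10^4=17  10^5=36
  10^6=25  10^7=49  10^8=21  10^9=9  10^10=23  10^11=29
  10^12=22  10^13=19  10^14=56  10^15=24  10^16=39  10^17=55
  10^18=14  10^19=6
So 10^19 ≡ 6 (mod 67), giving n = 19.

19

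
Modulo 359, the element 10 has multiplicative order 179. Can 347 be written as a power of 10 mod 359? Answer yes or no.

347 ∈ ⟨10⟩ iff 347^179 ≡ 1 (mod 359), since |⟨10⟩| = 179.
347^179 mod 359 = 358.
Since 358 ≠ 1, 347 does not lie in the subgroup.

no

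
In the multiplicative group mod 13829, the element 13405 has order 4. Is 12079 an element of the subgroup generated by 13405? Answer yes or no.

12079 ∈ ⟨13405⟩ iff 12079^4 ≡ 1 (mod 13829), since |⟨13405⟩| = 4.
12079^4 mod 13829 = 11912.
Since 11912 ≠ 1, 12079 does not lie in the subgroup.

no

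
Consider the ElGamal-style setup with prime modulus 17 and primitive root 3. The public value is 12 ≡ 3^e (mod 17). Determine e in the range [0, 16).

13

Successive powers of 3 modulo 17:
  3^0=1  3^1=3  3^2=9  3^3=10  3^4=13  3^5=5
  3^6=15  3^7=11  3^8=16  3^9=14  3^10=8  3^11=7
  3^12=4  3^13=12
So 3^13 ≡ 12 (mod 17), giving e = 13.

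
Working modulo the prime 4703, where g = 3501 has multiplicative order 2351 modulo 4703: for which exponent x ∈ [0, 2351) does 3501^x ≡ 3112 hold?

2201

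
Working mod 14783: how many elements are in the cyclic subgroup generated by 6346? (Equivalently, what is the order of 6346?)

7391

The order of 6346 must divide p − 1 = 14782 = 2 · 19 · 389.
Divisors: 1, 2, 19, 38, 389, 778, 7391, 14782.
Check each in increasing order: 6346^1 ≡ 6346;  6346^2 ≡ 2824;  6346^19 ≡ 5912;  6346^38 ≡ 4732;  6346^389 ≡ 1990;  6346^778 ≡ 13039;  6346^7391 ≡ 1.
Smallest exponent giving 1 is 7391.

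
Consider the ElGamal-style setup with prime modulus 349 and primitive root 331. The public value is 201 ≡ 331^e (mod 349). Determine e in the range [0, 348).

334

Baby-step giant-step with m = ceil(sqrt(348)) = 19.
Baby table (331^j mod 349 for j=0..18):
  0:1  1:331  2:324  3:101  4:276  5:267  6:80  7:305
  8:94  9:53  10:93  11:71  12:118  13:319  14:191  15:52
  16:111  17:96  18:17
Giant step factor: 331^(-19) ≡ 138 (mod 349).
Scan 201·138^i mod 349 for i = 0, 1, …:
  i=0: 201   i=1: 167   i=2: 12   i=3: 260
  i=4: 282   i=5: 177   i=6: 345   i=7: 146
  i=8: 255   i=9: 290     …   i=16: 261
  i=17: 71
Match at i=17, j=11: e = 17·19 + 11 = 334.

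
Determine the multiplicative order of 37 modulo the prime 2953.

41

The order of 37 must divide p − 1 = 2952 = 2^3 · 3^2 · 41.
Divisors: 1, 2, 3, 4, 6, 8, 9, 12, 18, 24, 36, 41, 72, 82, 123, 164, 246, 328, 369, 492, 738, 984, 1476, 2952.
Check each in increasing order: 37^1 ≡ 37;  37^2 ≡ 1369;  37^3 ≡ 452;  37^4 ≡ 1959;  37^6 ≡ 547;  37^8 ≡ 1734;  37^9 ≡ 2145;  37^12 ≡ 956;  37^18 ≡ 251;  37^24 ≡ 1459;  37^36 ≡ 988;  37^41 ≡ 1.
Smallest exponent giving 1 is 41.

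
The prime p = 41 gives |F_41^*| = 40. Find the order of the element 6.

The order of 6 must divide p − 1 = 40 = 2^3 · 5.
Divisors: 1, 2, 4, 5, 8, 10, 20, 40.
Check each in increasing order: 6^1 ≡ 6;  6^2 ≡ 36;  6^4 ≡ 25;  6^5 ≡ 27;  6^8 ≡ 10;  6^10 ≡ 32;  6^20 ≡ 40;  6^40 ≡ 1.
Smallest exponent giving 1 is 40.

40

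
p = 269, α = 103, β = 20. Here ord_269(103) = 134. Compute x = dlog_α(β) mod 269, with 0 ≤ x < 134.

73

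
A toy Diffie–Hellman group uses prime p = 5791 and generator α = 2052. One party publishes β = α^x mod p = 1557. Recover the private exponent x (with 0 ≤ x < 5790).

Baby-step giant-step with m = ceil(sqrt(5790)) = 77.
Baby table (2052^j mod 5791 for j=0..76):
  0:1  1:2052  2:647  3:1505  4:1657  5:847  6:744  7:3655
  8:715  9:2057  10:5116  11:4740  12:3391  13:3341  14:4979  15:1584
  16:1617  17:5632  18:3819  19:1365  20:3927  21:2923  22:4311  23:3315
  24:3746  25:2135  26:3024  27:3087  28:4961  29:5185  30:1553  31:1706
  32:2948  33:3492  34:2117  35:834  36:3023  37:1035  38:4314  39:3680
  40:5687  41:859  42:2204  43:5628  44:1402  45:4568  46:3698  47:2086
  48:923  49:339  50:708  51:5066  52:587  53:5787  54:3374  55:3203
  56:5562  57:4954  58:2403  59:2815  60:2753  61:2931  62:3354  63:2700
  64:4204  65:3809  66:4009  67:3248  68:5246  69:5114  70:636  71:2097
  72:331  73:1665  74:5681  75:129  76:4113
Giant step factor: 2052^(-77) ≡ 686 (mod 5791).
Scan 1557·686^i mod 5791 for i = 0, 1, …:
  i=0: 1557   i=1: 2558   i=2: 115   i=3: 3607
  i=4: 1645   i=5: 5016   i=6: 1122   i=7: 5280
  i=8: 2705   i=9: 2510     …   i=56: 117
  i=57: 4979
Match at i=57, j=14: x = 57·77 + 14 = 4403.

4403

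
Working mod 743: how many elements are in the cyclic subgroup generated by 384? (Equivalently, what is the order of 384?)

371

The order of 384 must divide p − 1 = 742 = 2 · 7 · 53.
Divisors: 1, 2, 7, 14, 53, 106, 371, 742.
Check each in increasing order: 384^1 ≡ 384;  384^2 ≡ 342;  384^7 ≡ 675;  384^14 ≡ 166;  384^53 ≡ 253;  384^106 ≡ 111;  384^371 ≡ 1.
Smallest exponent giving 1 is 371.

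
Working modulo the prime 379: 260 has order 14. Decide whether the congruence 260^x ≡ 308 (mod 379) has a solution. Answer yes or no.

no

⟨260⟩ has order 14; its elements mod 379 are {1, 86, 94, 119, 125, 138, 184, 195, 241, 254, 260, 285, 293, 378}.
308 is not in this set.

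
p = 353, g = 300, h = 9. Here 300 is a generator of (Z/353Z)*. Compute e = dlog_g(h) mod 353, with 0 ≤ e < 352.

Baby-step giant-step with m = ceil(sqrt(352)) = 19.
Baby table (300^j mod 353 for j=0..18):
  0:1  1:300  2:338  3:89  4:225  5:77  6:155  7:257
  8:146  9:28  10:281  11:286  12:21  13:299  14:38  15:104
  16:136  17:205  18:78
Giant step factor: 300^(-19) ≡ 45 (mod 353).
Scan 9·45^i mod 353 for i = 0, 1, …:
  i=0: 9   i=1: 52   i=2: 222   i=3: 106
  i=4: 181   i=5: 26   i=6: 111   i=7: 53
  i=8: 267   i=9: 13     …   i=15: 278
  i=16: 155
Match at i=16, j=6: e = 16·19 + 6 = 310.

310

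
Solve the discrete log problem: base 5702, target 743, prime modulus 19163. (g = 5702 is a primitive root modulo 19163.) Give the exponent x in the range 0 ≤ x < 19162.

Baby-step giant-step with m = ceil(sqrt(19162)) = 139.
Baby table (5702^j mod 19163 for j=0..138):
  0:1  1:5702  2:12356  3:10724  4:18278  5:12762  6:7013  7:14108
  8:16705  9:11800  10:2307  11:8696  12:9911  13:835  14:8746  15:7566
  16:5419  17:8382  18:1642  19:11140  20:14098  21:17174  22:3218  23:10045
  24:17546  25:16432  26:7357  27:1807  28:12983  29:2397  30:4475  31:10497
  32:7845  33:5748  34:6366  35:4210  36:13344  37:10378  38:12  39:10935
  40:14131  41:13710  42:8543  43:19003  44:7504  45:15992  46:8830  47:7459
  48:8521  49:8537  50:3954  51:10020  52:9137  53:14140  54:7539  55:4769
  56:541  57:18702  58:15872  59:14458  60:290  61:5562  62:18922  63:5554
  64:11632  65:2521  66:2492  67:9601  68:15374  69:10986  70:17488  71:11487
  72:18903  73:12194  74:6824  75:9558  76:144  77:16242  78:16268  79:11216
  80:6701  81:17243  82:13396  83:274  84:10145  85:12856  86:6437  87:6629
  88:9122  89:5262  90:13829  91:16376  92:13816  93:18902  94:6492  95:13631
  96:17997  97:1029  98:3480  99:9255  100:16271  101:9159  102:5443  103:11089
  104:10741  105:234  106:12021  107:16854  108:18226  109:3703  110:16043  111:12187
  112:5236  113:18881  114:1728  115:3274  116:3586  117:451  118:3760  119:15286
  120:7448  121:3288  122:6762  123:968  124:592  125:2896  126:13649  127:5655
  128:12644  129:4882  130:12488  131:16031  132:1252  133:10268  134:5171  135:12348
  136:3434  137:15245  138:3622
Giant step factor: 5702^(-139) ≡ 5507 (mod 19163).
Scan 743·5507^i mod 19163 for i = 0, 1, …:
  i=0: 743   i=1: 9982   i=2: 11390   i=3: 4231
  i=4: 17072   i=5: 1826   i=6: 14370   i=7: 11563
  i=8: 17955   i=9: 16268
Match at i=9, j=78: x = 9·139 + 78 = 1329.

1329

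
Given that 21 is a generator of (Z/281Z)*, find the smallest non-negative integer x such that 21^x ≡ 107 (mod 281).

Baby-step giant-step with m = ceil(sqrt(280)) = 17.
Baby table (21^j mod 281 for j=0..16):
  0:1  1:21  2:160  3:269  4:29  5:47  6:144  7:214
  8:279  9:239  10:242  11:24  12:223  13:187  14:274  15:134
  16:4
Giant step factor: 21^(-17) ≡ 184 (mod 281).
Scan 107·184^i mod 281 for i = 0, 1, …:
  i=0: 107   i=1: 18   i=2: 221   i=3: 200
  i=4: 270   i=5: 224   i=6: 190   i=7: 116
  i=8: 269
Match at i=8, j=3: x = 8·17 + 3 = 139.

139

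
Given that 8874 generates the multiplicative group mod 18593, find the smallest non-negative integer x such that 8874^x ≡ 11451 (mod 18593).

16951

Baby-step giant-step with m = ceil(sqrt(18592)) = 137.
Baby table (8874^j mod 18593 for j=0..136):
  0:1  1:8874  2:6521  3:5938  4:1250  5:11072  6:7516  7:3893
  8:688  9:6808  10:5535  11:13477  12:4722  13:12999  14:2154  15:992
  16:8519  17:17061  18:15108  19:12862  20:13554  21:79  22:13105  23:13148
  24:4277  25:5785  26:817  27:17381  28:10059  29:17166  30:17228  31:9626
  32:4882  33:1178  34:4306  35:2829  36:3996  37:3653  38:9123  39:3580
  40:12076  41:10965  42:6241  43:12680  44:16077  45:3209  46:10783  47:8764
  48:15810  49:13755  50:17418  51:3723  52:16734  53:13818  54:97  55:5500
  56:375  57:18196  58:9692  59:14183  60:3925  61:5761  62:10957  63:9621
  64:16291  65:5759  66:11802  67:15172  68:4415  69:3259  70:8251  71:140
  72:15222  73:1883  74:13228  75:7663  76:6861  77:11032  78:5823  79:3355
  80:4877  81:12587  82:8887  83:10325  84:16339  85:4072  86:8729  87:2708
  88:8636  89:14111  90:15752  91:1074  92:11060  93:12586  94:13  95:3804
  96:10401  97:2822  98:16250  99:13785  100:4743  101:13423  102:8944  103:14132
  104:16176  105:7864  106:5607  107:1650  108:9409  109:12896  110:17782  111:17270
  112:10474  113:18462  114:8865  115:1027  116:3028  117:3587  118:18415  119:833
  120:10621  121:2837  122:616  123:42  124:848  125:13580  126:7687  127:15314
  128:199  129:18184  130:14762  131:10303  132:7041  133:9354  134:8244  135:12394
  136:6761
Giant step factor: 8874^(-137) ≡ 12234 (mod 18593).
Scan 11451·12234^i mod 18593 for i = 0, 1, …:
  i=0: 11451   i=1: 11872   i=2: 12125   i=3: 2296
  i=4: 13834   i=5: 11670   i=6: 13726   i=7: 10501
  i=8: 10197   i=9: 9661     …   i=122: 470
  i=123: 4743
Match at i=123, j=100: x = 123·137 + 100 = 16951.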